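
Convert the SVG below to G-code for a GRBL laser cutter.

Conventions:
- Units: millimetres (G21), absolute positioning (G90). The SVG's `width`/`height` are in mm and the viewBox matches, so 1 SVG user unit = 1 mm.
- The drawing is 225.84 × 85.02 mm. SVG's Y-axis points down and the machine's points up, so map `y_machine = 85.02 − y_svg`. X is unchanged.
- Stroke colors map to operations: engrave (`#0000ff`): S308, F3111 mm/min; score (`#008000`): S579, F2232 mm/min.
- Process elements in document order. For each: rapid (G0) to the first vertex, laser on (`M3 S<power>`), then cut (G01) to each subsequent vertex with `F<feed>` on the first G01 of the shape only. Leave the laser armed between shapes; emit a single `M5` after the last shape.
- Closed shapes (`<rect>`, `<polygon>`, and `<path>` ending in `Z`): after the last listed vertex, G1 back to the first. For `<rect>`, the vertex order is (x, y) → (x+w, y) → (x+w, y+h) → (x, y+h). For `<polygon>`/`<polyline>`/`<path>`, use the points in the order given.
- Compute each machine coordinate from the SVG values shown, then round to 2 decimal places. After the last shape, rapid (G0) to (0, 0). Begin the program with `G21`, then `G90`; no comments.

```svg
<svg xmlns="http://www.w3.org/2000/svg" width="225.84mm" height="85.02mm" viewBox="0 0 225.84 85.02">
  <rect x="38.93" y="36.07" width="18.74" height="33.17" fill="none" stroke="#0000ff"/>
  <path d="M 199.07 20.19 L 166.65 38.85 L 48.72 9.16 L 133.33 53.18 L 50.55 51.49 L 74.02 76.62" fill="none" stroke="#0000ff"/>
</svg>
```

G21
G90
G0 X38.93 Y48.95
M3 S308
G01 X57.67 Y48.95 F3111
G01 X57.67 Y15.78
G01 X38.93 Y15.78
G01 X38.93 Y48.95
G0 X199.07 Y64.83
M3 S308
G01 X166.65 Y46.17 F3111
G01 X48.72 Y75.86
G01 X133.33 Y31.84
G01 X50.55 Y33.53
G01 X74.02 Y8.40
M5
G0 X0.00 Y0.00

Since the viewBox matches the mm dimensions, user units are millimetres directly. The only transform is the Y-flip y_m = 85.02 − y_svg.

Shape 1 is a rectangle drawn with `<rect>`. Its stroke #0000ff means engrave at S308, F3111. After flipping Y the toolpath is (38.93,48.95) → (57.67,48.95) → (57.67,15.78) → (38.93,15.78) → (38.93,48.95), returning to the start.

Shape 2 is a open polyline drawn with `<path>`. Its stroke #0000ff means engrave at S308, F3111. After flipping Y the toolpath is (199.07,64.83) → (166.65,46.17) → (48.72,75.86) → (133.33,31.84) → (50.55,33.53) → (74.02,8.40).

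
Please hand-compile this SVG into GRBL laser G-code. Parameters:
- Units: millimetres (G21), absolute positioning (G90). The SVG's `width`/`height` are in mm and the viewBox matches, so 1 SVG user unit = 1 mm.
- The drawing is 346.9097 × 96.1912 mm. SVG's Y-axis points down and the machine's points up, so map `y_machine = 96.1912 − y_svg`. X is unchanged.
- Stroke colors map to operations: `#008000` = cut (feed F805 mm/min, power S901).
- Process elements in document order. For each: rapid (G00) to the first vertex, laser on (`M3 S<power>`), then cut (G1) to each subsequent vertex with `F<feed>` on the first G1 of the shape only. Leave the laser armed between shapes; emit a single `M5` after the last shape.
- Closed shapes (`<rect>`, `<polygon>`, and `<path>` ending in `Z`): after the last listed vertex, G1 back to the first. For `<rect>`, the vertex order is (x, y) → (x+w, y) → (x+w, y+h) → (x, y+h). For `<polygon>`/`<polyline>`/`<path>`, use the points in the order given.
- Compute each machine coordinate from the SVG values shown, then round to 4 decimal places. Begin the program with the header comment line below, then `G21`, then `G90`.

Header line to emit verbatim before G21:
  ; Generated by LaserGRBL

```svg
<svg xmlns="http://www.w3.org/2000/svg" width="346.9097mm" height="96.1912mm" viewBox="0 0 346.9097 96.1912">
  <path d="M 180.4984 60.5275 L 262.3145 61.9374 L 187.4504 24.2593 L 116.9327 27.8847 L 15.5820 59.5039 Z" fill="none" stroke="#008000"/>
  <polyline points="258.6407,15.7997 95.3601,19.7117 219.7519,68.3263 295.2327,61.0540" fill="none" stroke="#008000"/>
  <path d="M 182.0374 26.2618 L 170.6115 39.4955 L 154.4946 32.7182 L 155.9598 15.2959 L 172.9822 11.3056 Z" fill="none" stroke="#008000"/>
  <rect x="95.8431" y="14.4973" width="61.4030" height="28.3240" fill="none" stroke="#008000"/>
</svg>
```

Since the viewBox matches the mm dimensions, user units are millimetres directly. The only transform is the Y-flip y_m = 96.1912 − y_svg.

Shape 1 is a closed polygon drawn with `<path>`. Its stroke #008000 means cut at S901, F805. After flipping Y the toolpath is (180.4984,35.6637) → (262.3145,34.2538) → (187.4504,71.9319) → (116.9327,68.3065) → (15.5820,36.6873) → (180.4984,35.6637), returning to the start.

Shape 2 is a open polyline drawn with `<polyline>`. Its stroke #008000 means cut at S901, F805. After flipping Y the toolpath is (258.6407,80.3915) → (95.3601,76.4795) → (219.7519,27.8649) → (295.2327,35.1372).

Shape 3 is a regular polygon drawn with `<path>`. Its stroke #008000 means cut at S901, F805. After flipping Y the toolpath is (182.0374,69.9294) → (170.6115,56.6957) → (154.4946,63.4730) → (155.9598,80.8953) → (172.9822,84.8856) → (182.0374,69.9294), returning to the start.

Shape 4 is a rectangle drawn with `<rect>`. Its stroke #008000 means cut at S901, F805. After flipping Y the toolpath is (95.8431,81.6939) → (157.2461,81.6939) → (157.2461,53.3699) → (95.8431,53.3699) → (95.8431,81.6939), returning to the start.

; Generated by LaserGRBL
G21
G90
G00 X180.4984 Y35.6637
M3 S901
G1 X262.3145 Y34.2538 F805
G1 X187.4504 Y71.9319
G1 X116.9327 Y68.3065
G1 X15.5820 Y36.6873
G1 X180.4984 Y35.6637
G00 X258.6407 Y80.3915
M3 S901
G1 X95.3601 Y76.4795 F805
G1 X219.7519 Y27.8649
G1 X295.2327 Y35.1372
G00 X182.0374 Y69.9294
M3 S901
G1 X170.6115 Y56.6957 F805
G1 X154.4946 Y63.4730
G1 X155.9598 Y80.8953
G1 X172.9822 Y84.8856
G1 X182.0374 Y69.9294
G00 X95.8431 Y81.6939
M3 S901
G1 X157.2461 Y81.6939 F805
G1 X157.2461 Y53.3699
G1 X95.8431 Y53.3699
G1 X95.8431 Y81.6939
M5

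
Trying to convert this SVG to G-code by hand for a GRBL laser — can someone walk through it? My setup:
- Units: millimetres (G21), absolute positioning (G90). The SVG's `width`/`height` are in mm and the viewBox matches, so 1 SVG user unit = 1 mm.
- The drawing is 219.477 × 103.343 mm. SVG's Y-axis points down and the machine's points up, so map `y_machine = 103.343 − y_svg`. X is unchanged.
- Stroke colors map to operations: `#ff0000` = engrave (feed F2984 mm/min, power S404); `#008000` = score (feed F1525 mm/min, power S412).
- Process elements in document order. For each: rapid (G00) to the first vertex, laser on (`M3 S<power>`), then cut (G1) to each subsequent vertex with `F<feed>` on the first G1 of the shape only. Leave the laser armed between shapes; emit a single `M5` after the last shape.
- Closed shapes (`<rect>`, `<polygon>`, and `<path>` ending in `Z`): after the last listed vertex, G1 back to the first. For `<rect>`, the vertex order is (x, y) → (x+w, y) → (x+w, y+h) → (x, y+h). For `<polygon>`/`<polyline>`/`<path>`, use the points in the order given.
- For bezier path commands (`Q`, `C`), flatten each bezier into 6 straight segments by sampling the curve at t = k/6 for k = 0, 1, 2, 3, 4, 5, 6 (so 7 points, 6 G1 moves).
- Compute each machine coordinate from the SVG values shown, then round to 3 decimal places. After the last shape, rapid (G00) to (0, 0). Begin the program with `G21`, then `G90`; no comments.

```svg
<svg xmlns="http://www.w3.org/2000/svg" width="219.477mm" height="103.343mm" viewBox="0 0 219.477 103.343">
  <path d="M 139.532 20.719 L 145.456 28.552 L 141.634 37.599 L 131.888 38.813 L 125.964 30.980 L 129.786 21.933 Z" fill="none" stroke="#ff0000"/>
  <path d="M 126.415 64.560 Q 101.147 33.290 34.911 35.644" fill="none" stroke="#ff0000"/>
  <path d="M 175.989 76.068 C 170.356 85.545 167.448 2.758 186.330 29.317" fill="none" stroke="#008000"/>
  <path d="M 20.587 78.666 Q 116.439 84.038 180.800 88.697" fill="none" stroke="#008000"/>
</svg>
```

G21
G90
G00 X139.532 Y82.624
M3 S404
G1 X145.456 Y74.791 F2984
G1 X141.634 Y65.744
G1 X131.888 Y64.530
G1 X125.964 Y72.363
G1 X129.786 Y81.410
G1 X139.532 Y82.624
G00 X126.415 Y38.783
M3 S404
G1 X116.854 Y48.272 F2984
G1 X105.018 Y55.894
G1 X90.905 Y61.647
G1 X74.516 Y65.532
G1 X55.852 Y67.550
G1 X34.911 Y67.699
G00 X175.989 Y27.275
M3 S412
G1 X173.488 Y29.292 F1525
G1 X171.970 Y41.086
G1 X171.966 Y57.056
G1 X174.005 Y71.603
G1 X178.617 Y79.127
G1 X186.330 Y74.026
G00 X20.587 Y24.677
M3 S412
G1 X51.663 Y22.906 F1525
G1 X80.989 Y21.175
G1 X108.566 Y19.483
G1 X134.394 Y17.831
G1 X158.472 Y16.219
G1 X180.800 Y14.646
M5
G00 X0.000 Y0.000

1 u = 1 mm; y_m = 103.343 − y.

[1] `<path>` regular polygon, #ff0000→engrave S404 F2984: (139.532,82.624) → (145.456,74.791) → (141.634,65.744) → (131.888,64.530) → (125.964,72.363) → (129.786,81.410) → (139.532,82.624) (closed)

[2] `<path>` quadratic bezier, #ff0000→engrave S404 F2984: (126.415,38.783) → (116.854,48.272) → (105.018,55.894) → (90.905,61.647) → (74.516,65.532) → (55.852,67.550) → (34.911,67.699)

[3] `<path>` cubic bezier, #008000→score S412 F1525: (175.989,27.275) → (173.488,29.292) → (171.970,41.086) → (171.966,57.056) → (174.005,71.603) → (178.617,79.127) → (186.330,74.026)

[4] `<path>` quadratic bezier, #008000→score S412 F1525: (20.587,24.677) → (51.663,22.906) → (80.989,21.175) → (108.566,19.483) → (134.394,17.831) → (158.472,16.219) → (180.800,14.646)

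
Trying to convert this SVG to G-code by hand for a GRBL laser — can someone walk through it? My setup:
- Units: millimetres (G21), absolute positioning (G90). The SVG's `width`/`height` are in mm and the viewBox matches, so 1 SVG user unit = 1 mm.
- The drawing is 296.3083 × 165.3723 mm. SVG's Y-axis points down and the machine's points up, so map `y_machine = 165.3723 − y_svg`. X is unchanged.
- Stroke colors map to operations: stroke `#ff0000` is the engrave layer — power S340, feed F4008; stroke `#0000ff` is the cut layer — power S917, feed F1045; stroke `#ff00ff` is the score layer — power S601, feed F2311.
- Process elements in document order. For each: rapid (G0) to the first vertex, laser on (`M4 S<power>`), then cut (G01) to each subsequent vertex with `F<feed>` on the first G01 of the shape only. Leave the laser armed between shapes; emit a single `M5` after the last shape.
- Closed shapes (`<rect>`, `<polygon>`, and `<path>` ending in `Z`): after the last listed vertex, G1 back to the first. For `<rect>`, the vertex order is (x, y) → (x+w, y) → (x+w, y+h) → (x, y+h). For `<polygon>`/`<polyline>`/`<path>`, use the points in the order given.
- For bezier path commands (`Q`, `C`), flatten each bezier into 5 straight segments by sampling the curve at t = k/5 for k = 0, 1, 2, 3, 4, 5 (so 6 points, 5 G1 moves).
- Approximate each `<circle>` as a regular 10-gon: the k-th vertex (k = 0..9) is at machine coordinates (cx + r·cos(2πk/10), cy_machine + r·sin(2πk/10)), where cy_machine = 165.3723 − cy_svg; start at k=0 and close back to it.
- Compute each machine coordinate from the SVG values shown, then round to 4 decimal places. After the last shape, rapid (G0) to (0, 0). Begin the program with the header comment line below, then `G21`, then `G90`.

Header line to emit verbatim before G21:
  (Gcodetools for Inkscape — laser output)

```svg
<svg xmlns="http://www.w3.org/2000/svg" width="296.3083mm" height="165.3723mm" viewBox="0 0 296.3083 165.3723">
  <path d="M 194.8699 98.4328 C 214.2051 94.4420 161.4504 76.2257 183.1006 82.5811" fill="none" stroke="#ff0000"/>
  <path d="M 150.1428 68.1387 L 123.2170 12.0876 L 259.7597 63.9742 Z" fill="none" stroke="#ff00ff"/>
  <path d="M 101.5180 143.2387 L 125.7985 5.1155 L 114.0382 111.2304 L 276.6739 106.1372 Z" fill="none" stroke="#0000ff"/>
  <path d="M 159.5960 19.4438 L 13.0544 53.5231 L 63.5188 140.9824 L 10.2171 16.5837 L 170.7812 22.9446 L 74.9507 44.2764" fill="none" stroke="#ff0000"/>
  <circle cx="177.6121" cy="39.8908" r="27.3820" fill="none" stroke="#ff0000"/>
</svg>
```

(Gcodetools for Inkscape — laser output)
G21
G90
G0 X194.8699 Y66.9395
M4 S340
G01 X198.9922 Y70.7307 F4008
G01 X192.8447 Y76.0737
G01 X183.4590 Y81.1063
G01 X177.8671 Y83.9662
G01 X183.1006 Y82.7912
G0 X150.1428 Y97.2336
M4 S601
G01 X123.2170 Y153.2847 F2311
G01 X259.7597 Y101.3981
G01 X150.1428 Y97.2336
G0 X101.5180 Y22.1336
M4 S917
G01 X125.7985 Y160.2568 F1045
G01 X114.0382 Y54.1419
G01 X276.6739 Y59.2351
G01 X101.5180 Y22.1336
G0 X159.5960 Y145.9285
M4 S340
G01 X13.0544 Y111.8492 F4008
G01 X63.5188 Y24.3899
G01 X10.2171 Y148.7886
G01 X170.7812 Y142.4277
G01 X74.9507 Y121.0959
G0 X204.9941 Y125.4815
M4 S340
G01 X199.7646 Y141.5762 F4008
G01 X186.0736 Y151.5233
G01 X169.1506 Y151.5233
G01 X155.4596 Y141.5762
G01 X150.2301 Y125.4815
G01 X155.4596 Y109.3868
G01 X169.1506 Y99.4397
G01 X186.0736 Y99.4397
G01 X199.7646 Y109.3868
G01 X204.9941 Y125.4815
M5
G0 X0.0000 Y0.0000

viewBox `0 0 296.3083 165.3723` with mm width/height → 1 unit = 1 mm. Flip: y_m = 165.3723 − y_svg.

**Shape 1** — `<path>` cubic bezier, stroke `#ff0000` → engrave (S340, F4008). Control points (SVG): P0=(194.8699,98.4328), P1=(214.2051,94.4420), P2=(161.4504,76.2257), P3=(183.1006,82.5811); sampled at t=k/5. Machine vertices: (194.8699,66.9395) → (198.9922,70.7307) → (192.8447,76.0737) → (183.4590,81.1063) → (177.8671,83.9662) → (183.1006,82.7912). Open path.

**Shape 2** — `<path>` closed polygon, stroke `#ff00ff` → score (S601, F2311). Machine vertices: (150.1428,97.2336) → (123.2170,153.2847) → (259.7597,101.3981) → (150.1428,97.2336). Closed: final G1 returns to the first vertex.

**Shape 3** — `<path>` closed polygon, stroke `#0000ff` → cut (S917, F1045). Machine vertices: (101.5180,22.1336) → (125.7985,160.2568) → (114.0382,54.1419) → (276.6739,59.2351) → (101.5180,22.1336). Closed: final G1 returns to the first vertex.

**Shape 4** — `<path>` open polyline, stroke `#ff0000` → engrave (S340, F4008). Machine vertices: (159.5960,145.9285) → (13.0544,111.8492) → (63.5188,24.3899) → (10.2171,148.7886) → (170.7812,142.4277) → (74.9507,121.0959). Open path.

**Shape 5** — `<circle>` circle, stroke `#ff0000` → engrave (S340, F4008). Machine vertices: (204.9941,125.4815) → (199.7646,141.5762) → (186.0736,151.5233) → (169.1506,151.5233) → (155.4596,141.5762) → (150.2301,125.4815) → (155.4596,109.3868) → (169.1506,99.4397) → (186.0736,99.4397) → (199.7646,109.3868) → (204.9941,125.4815). Closed: final G1 returns to the first vertex.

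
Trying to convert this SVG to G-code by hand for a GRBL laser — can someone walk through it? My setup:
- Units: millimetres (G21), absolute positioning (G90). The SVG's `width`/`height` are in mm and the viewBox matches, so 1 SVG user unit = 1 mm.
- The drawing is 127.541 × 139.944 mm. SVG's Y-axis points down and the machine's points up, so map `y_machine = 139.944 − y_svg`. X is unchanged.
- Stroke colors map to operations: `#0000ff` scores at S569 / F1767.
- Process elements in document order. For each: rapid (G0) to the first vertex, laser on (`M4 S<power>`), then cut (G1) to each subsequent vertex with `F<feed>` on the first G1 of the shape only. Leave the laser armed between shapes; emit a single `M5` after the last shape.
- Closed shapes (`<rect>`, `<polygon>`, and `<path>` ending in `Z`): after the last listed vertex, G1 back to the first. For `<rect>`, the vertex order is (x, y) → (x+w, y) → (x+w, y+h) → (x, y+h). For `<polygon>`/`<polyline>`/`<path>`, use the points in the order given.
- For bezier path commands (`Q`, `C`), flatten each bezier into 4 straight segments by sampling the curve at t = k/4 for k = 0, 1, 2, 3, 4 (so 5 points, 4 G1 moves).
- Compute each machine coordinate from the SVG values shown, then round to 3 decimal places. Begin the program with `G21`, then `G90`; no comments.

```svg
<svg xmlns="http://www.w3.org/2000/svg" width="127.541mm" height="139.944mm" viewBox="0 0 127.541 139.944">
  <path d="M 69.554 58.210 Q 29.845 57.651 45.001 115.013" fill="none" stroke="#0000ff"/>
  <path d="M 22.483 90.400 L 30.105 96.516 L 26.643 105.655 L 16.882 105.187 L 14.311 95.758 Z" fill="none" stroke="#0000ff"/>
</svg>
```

G21
G90
G0 X69.554 Y81.734
M4 S569
G1 X53.129 Y78.393 F1767
G1 X43.561 Y67.813
G1 X40.852 Y49.992
G1 X45.001 Y24.931
G0 X22.483 Y49.544
M4 S569
G1 X30.105 Y43.428 F1767
G1 X26.643 Y34.289
G1 X16.882 Y34.757
G1 X14.311 Y44.186
G1 X22.483 Y49.544
M5

1 u = 1 mm; y_m = 139.944 − y.

[1] `<path>` quadratic bezier, #0000ff→score S569 F1767: (69.554,81.734) → (53.129,78.393) → (43.561,67.813) → (40.852,49.992) → (45.001,24.931)

[2] `<path>` regular polygon, #0000ff→score S569 F1767: (22.483,49.544) → (30.105,43.428) → (26.643,34.289) → (16.882,34.757) → (14.311,44.186) → (22.483,49.544) (closed)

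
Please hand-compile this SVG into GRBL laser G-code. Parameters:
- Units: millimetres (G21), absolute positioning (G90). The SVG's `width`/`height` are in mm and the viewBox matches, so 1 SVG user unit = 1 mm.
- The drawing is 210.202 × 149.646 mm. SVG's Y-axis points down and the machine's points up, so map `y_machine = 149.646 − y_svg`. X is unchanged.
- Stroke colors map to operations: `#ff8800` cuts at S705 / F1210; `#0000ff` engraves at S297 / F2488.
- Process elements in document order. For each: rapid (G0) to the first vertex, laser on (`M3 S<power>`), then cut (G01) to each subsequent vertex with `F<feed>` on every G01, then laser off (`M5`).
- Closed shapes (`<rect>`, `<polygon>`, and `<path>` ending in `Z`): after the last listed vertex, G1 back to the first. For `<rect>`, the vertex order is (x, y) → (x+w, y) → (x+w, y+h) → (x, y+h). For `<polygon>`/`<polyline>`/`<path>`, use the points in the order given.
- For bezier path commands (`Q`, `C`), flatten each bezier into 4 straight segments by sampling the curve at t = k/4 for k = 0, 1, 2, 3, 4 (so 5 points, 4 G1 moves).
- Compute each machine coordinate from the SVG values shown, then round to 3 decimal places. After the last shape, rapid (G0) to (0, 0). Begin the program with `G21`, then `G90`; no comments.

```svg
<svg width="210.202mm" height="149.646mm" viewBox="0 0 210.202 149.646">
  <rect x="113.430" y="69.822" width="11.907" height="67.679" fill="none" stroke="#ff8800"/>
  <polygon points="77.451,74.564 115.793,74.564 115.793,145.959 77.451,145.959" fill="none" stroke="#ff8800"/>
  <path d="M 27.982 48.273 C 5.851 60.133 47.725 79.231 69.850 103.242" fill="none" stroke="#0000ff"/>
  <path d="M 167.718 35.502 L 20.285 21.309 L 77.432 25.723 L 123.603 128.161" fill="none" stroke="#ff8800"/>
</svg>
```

G21
G90
G0 X113.430 Y79.824
M3 S705
G01 X125.337 Y79.824 F1210
G01 X125.337 Y12.145 F1210
G01 X113.430 Y12.145 F1210
G01 X113.430 Y79.824 F1210
M5
G0 X77.451 Y75.082
M3 S705
G01 X115.793 Y75.082 F1210
G01 X115.793 Y3.687 F1210
G01 X77.451 Y3.687 F1210
G01 X77.451 Y75.082 F1210
M5
G0 X27.982 Y101.373
M3 S297
G01 X22.076 Y91.157 F2488
G01 X32.320 Y78.445 F2488
G01 X50.862 Y63.455 F2488
G01 X69.850 Y46.404 F2488
M5
G0 X167.718 Y114.144
M3 S705
G01 X20.285 Y128.337 F1210
G01 X77.432 Y123.923 F1210
G01 X123.603 Y21.485 F1210
M5
G0 X0.000 Y0.000

1 u = 1 mm; y_m = 149.646 − y.

[1] `<rect>` rectangle, #ff8800→cut S705 F1210: (113.430,79.824) → (125.337,79.824) → (125.337,12.145) → (113.430,12.145) → (113.430,79.824) (closed)

[2] `<polygon>` rectangle, #ff8800→cut S705 F1210: (77.451,75.082) → (115.793,75.082) → (115.793,3.687) → (77.451,3.687) → (77.451,75.082) (closed)

[3] `<path>` cubic bezier, #0000ff→engrave S297 F2488: (27.982,101.373) → (22.076,91.157) → (32.320,78.445) → (50.862,63.455) → (69.850,46.404)

[4] `<path>` open polyline, #ff8800→cut S705 F1210: (167.718,114.144) → (20.285,128.337) → (77.432,123.923) → (123.603,21.485)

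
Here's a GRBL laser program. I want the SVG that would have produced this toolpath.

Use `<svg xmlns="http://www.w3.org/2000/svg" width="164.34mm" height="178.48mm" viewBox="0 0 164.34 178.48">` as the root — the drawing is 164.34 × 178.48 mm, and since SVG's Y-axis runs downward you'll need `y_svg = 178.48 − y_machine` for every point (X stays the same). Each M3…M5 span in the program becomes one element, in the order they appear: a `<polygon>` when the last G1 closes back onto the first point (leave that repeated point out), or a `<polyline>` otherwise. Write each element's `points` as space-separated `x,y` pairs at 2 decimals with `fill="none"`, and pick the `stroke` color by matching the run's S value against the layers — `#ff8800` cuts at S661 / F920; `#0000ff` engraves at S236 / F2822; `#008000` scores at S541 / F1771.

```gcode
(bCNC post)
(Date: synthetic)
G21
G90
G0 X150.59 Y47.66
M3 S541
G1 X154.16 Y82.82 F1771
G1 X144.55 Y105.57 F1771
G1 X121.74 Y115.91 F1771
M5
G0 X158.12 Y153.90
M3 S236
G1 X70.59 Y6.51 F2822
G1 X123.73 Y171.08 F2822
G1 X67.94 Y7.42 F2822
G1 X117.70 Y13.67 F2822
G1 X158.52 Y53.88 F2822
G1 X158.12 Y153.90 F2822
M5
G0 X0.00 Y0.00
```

<svg xmlns="http://www.w3.org/2000/svg" width="164.34mm" height="178.48mm" viewBox="0 0 164.34 178.48">
  <polyline points="150.59,130.82 154.16,95.66 144.55,72.91 121.74,62.57" fill="none" stroke="#008000"/>
  <polygon points="158.12,24.58 70.59,171.97 123.73,7.40 67.94,171.06 117.70,164.81 158.52,124.60" fill="none" stroke="#0000ff"/>
</svg>

y_svg = 178.48 − y_m.

[1] S541→`#008000` (score); open run; points: 150.59,130.82 154.16,95.66 144.55,72.91 121.74,62.57

[2] S236→`#0000ff` (engrave); closed run; points: 158.12,24.58 70.59,171.97 123.73,7.40 67.94,171.06 117.70,164.81 158.52,124.60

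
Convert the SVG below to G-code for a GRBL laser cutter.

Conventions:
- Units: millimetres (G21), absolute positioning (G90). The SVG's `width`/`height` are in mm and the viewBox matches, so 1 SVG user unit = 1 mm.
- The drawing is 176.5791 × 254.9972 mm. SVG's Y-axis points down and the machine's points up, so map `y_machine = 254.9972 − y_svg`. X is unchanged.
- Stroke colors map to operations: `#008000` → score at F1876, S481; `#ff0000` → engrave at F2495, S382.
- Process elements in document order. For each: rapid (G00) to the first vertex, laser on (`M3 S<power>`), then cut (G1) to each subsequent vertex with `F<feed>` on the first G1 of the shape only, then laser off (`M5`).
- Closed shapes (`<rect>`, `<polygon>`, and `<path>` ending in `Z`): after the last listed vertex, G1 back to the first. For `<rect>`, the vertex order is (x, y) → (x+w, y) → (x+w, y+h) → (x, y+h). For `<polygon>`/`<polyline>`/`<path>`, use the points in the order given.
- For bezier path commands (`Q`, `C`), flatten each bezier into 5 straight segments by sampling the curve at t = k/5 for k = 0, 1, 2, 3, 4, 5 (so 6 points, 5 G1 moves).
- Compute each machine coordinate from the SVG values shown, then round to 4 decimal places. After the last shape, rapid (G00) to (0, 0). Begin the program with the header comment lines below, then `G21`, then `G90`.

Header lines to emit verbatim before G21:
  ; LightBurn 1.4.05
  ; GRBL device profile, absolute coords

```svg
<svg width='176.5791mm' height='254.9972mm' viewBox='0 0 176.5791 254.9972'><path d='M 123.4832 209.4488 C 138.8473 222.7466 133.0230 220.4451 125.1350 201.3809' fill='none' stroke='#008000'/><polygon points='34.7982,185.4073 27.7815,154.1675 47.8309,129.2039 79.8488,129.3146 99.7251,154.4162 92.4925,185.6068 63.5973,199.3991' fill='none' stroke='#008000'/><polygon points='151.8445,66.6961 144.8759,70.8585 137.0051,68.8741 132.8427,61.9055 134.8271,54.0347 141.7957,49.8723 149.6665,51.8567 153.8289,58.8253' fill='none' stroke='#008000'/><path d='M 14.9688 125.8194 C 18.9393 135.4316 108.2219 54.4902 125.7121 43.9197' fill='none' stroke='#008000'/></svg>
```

; LightBurn 1.4.05
; GRBL device profile, absolute coords
G21
G90
G00 X123.4832 Y45.5484
M3 S481
G1 X130.3120 Y39.4509 F1876
G1 X132.9737 Y37.1532
G1 X132.3860 Y38.7109
G1 X129.4672 Y44.1800
G1 X125.1350 Y53.6163
M5
G00 X34.7982 Y69.5899
M3 S481
G1 X27.7815 Y100.8297 F1876
G1 X47.8309 Y125.7933
G1 X79.8488 Y125.6826
G1 X99.7251 Y100.5810
G1 X92.4925 Y69.3904
G1 X63.5973 Y55.5981
G1 X34.7982 Y69.5899
M5
G00 X151.8445 Y188.3011
M3 S481
G1 X144.8759 Y184.1387 F1876
G1 X137.0051 Y186.1231
G1 X132.8427 Y193.0917
G1 X134.8271 Y200.9625
G1 X141.7957 Y205.1249
G1 X149.6665 Y203.1405
G1 X153.8289 Y196.1719
G1 X151.8445 Y188.3011
M5
G00 X14.9688 Y129.1778
M3 S481
G1 X26.3317 Y132.9895 F1876
G1 X50.6285 Y150.8097
G1 X80.3182 Y174.9140
G1 X107.8597 Y197.5781
G1 X125.7121 Y211.0775
M5
G00 X0.0000 Y0.0000

viewBox `0 0 176.5791 254.9972` with mm width/height → 1 unit = 1 mm. Flip: y_m = 254.9972 − y_svg.

**Shape 1** — `<path>` cubic bezier, stroke `#008000` → score (S481, F1876). Control points (SVG): P0=(123.4832,209.4488), P1=(138.8473,222.7466), P2=(133.0230,220.4451), P3=(125.1350,201.3809); sampled at t=k/5. Machine vertices: (123.4832,45.5484) → (130.3120,39.4509) → (132.9737,37.1532) → (132.3860,38.7109) → (129.4672,44.1800) → (125.1350,53.6163). Open path.

**Shape 2** — `<polygon>` regular polygon, stroke `#008000` → score (S481, F1876). Machine vertices: (34.7982,69.5899) → (27.7815,100.8297) → (47.8309,125.7933) → (79.8488,125.6826) → (99.7251,100.5810) → (92.4925,69.3904) → (63.5973,55.5981) → (34.7982,69.5899). Closed: final G1 returns to the first vertex.

**Shape 3** — `<polygon>` regular polygon, stroke `#008000` → score (S481, F1876). Machine vertices: (151.8445,188.3011) → (144.8759,184.1387) → (137.0051,186.1231) → (132.8427,193.0917) → (134.8271,200.9625) → (141.7957,205.1249) → (149.6665,203.1405) → (153.8289,196.1719) → (151.8445,188.3011). Closed: final G1 returns to the first vertex.

**Shape 4** — `<path>` cubic bezier, stroke `#008000` → score (S481, F1876). Control points (SVG): P0=(14.9688,125.8194), P1=(18.9393,135.4316), P2=(108.2219,54.4902), P3=(125.7121,43.9197); sampled at t=k/5. Machine vertices: (14.9688,129.1778) → (26.3317,132.9895) → (50.6285,150.8097) → (80.3182,174.9140) → (107.8597,197.5781) → (125.7121,211.0775). Open path.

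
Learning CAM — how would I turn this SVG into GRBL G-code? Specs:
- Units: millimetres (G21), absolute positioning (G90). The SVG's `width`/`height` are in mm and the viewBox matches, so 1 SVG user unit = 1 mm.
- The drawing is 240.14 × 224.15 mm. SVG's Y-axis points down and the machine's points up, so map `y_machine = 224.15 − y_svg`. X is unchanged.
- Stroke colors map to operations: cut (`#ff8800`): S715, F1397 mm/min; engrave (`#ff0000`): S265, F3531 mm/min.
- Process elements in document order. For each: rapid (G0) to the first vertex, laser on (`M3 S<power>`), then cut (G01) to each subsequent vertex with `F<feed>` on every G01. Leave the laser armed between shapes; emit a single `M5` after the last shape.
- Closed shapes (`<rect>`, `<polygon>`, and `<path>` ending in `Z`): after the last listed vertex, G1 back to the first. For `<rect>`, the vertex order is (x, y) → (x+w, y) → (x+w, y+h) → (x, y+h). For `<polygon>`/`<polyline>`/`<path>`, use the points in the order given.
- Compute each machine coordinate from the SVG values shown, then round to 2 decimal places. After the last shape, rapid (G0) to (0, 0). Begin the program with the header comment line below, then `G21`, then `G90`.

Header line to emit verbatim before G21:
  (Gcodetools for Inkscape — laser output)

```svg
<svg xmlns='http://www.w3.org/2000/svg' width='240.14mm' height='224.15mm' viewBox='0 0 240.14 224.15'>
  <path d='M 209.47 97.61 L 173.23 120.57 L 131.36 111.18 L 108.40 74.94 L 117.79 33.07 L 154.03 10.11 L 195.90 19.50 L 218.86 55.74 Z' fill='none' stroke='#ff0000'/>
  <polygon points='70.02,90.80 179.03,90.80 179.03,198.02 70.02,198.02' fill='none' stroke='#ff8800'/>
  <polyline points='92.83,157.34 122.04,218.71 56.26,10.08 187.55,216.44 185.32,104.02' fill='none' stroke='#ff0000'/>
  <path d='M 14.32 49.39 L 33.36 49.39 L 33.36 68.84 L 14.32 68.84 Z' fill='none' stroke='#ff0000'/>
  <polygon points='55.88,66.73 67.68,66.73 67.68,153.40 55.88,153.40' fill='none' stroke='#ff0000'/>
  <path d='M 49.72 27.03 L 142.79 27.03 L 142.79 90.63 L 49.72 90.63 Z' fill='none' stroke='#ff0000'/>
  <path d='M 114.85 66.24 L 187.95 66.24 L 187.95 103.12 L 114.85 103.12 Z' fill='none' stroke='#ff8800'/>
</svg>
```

1 u = 1 mm; y_m = 224.15 − y.

[1] `<path>` regular polygon, #ff0000→engrave S265 F3531: (209.47,126.54) → (173.23,103.58) → (131.36,112.97) → (108.40,149.21) → (117.79,191.08) → (154.03,214.04) → (195.90,204.65) → (218.86,168.41) → (209.47,126.54) (closed)

[2] `<polygon>` rectangle, #ff8800→cut S715 F1397: (70.02,133.35) → (179.03,133.35) → (179.03,26.13) → (70.02,26.13) → (70.02,133.35) (closed)

[3] `<polyline>` open polyline, #ff0000→engrave S265 F3531: (92.83,66.81) → (122.04,5.44) → (56.26,214.07) → (187.55,7.71) → (185.32,120.13)

[4] `<path>` rectangle, #ff0000→engrave S265 F3531: (14.32,174.76) → (33.36,174.76) → (33.36,155.31) → (14.32,155.31) → (14.32,174.76) (closed)

[5] `<polygon>` rectangle, #ff0000→engrave S265 F3531: (55.88,157.42) → (67.68,157.42) → (67.68,70.75) → (55.88,70.75) → (55.88,157.42) (closed)

[6] `<path>` rectangle, #ff0000→engrave S265 F3531: (49.72,197.12) → (142.79,197.12) → (142.79,133.52) → (49.72,133.52) → (49.72,197.12) (closed)

[7] `<path>` rectangle, #ff8800→cut S715 F1397: (114.85,157.91) → (187.95,157.91) → (187.95,121.03) → (114.85,121.03) → (114.85,157.91) (closed)

(Gcodetools for Inkscape — laser output)
G21
G90
G0 X209.47 Y126.54
M3 S265
G01 X173.23 Y103.58 F3531
G01 X131.36 Y112.97 F3531
G01 X108.40 Y149.21 F3531
G01 X117.79 Y191.08 F3531
G01 X154.03 Y214.04 F3531
G01 X195.90 Y204.65 F3531
G01 X218.86 Y168.41 F3531
G01 X209.47 Y126.54 F3531
G0 X70.02 Y133.35
M3 S715
G01 X179.03 Y133.35 F1397
G01 X179.03 Y26.13 F1397
G01 X70.02 Y26.13 F1397
G01 X70.02 Y133.35 F1397
G0 X92.83 Y66.81
M3 S265
G01 X122.04 Y5.44 F3531
G01 X56.26 Y214.07 F3531
G01 X187.55 Y7.71 F3531
G01 X185.32 Y120.13 F3531
G0 X14.32 Y174.76
M3 S265
G01 X33.36 Y174.76 F3531
G01 X33.36 Y155.31 F3531
G01 X14.32 Y155.31 F3531
G01 X14.32 Y174.76 F3531
G0 X55.88 Y157.42
M3 S265
G01 X67.68 Y157.42 F3531
G01 X67.68 Y70.75 F3531
G01 X55.88 Y70.75 F3531
G01 X55.88 Y157.42 F3531
G0 X49.72 Y197.12
M3 S265
G01 X142.79 Y197.12 F3531
G01 X142.79 Y133.52 F3531
G01 X49.72 Y133.52 F3531
G01 X49.72 Y197.12 F3531
G0 X114.85 Y157.91
M3 S715
G01 X187.95 Y157.91 F1397
G01 X187.95 Y121.03 F1397
G01 X114.85 Y121.03 F1397
G01 X114.85 Y157.91 F1397
M5
G0 X0.00 Y0.00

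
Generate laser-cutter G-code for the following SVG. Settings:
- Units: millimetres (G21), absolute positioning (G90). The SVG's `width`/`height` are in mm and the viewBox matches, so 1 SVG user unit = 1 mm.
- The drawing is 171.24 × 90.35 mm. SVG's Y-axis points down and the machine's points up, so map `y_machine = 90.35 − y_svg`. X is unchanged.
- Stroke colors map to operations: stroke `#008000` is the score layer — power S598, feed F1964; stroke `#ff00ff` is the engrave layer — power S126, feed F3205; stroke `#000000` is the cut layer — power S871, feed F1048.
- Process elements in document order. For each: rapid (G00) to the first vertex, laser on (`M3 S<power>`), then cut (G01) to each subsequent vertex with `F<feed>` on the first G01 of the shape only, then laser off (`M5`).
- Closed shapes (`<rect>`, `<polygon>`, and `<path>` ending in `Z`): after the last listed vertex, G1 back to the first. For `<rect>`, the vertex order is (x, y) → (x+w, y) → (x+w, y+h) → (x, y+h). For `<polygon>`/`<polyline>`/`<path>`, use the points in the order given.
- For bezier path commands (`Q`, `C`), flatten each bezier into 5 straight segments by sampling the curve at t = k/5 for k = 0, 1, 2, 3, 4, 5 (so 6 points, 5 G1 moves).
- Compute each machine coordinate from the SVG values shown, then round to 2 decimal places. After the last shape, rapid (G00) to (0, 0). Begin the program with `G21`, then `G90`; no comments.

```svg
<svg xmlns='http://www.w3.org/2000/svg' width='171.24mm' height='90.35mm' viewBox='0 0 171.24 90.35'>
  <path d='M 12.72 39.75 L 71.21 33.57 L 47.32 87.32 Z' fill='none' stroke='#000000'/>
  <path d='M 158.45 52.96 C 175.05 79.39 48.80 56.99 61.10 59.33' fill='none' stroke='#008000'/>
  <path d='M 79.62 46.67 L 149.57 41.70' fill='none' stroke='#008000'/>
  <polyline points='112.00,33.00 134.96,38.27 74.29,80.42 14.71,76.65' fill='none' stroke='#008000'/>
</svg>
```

G21
G90
G00 X12.72 Y50.60
M3 S871
G01 X71.21 Y56.78 F1048
G01 X47.32 Y3.03
G01 X12.72 Y50.60
M5
G00 X158.45 Y37.39
M3 S598
G01 X153.52 Y26.80 F1964
G01 X127.81 Y24.40
G01 X94.83 Y26.66
G01 X68.09 Y30.04
G01 X61.10 Y31.02
M5
G00 X79.62 Y43.68
M3 S598
G01 X149.57 Y48.65 F1964
M5
G00 X112.00 Y57.35
M3 S598
G01 X134.96 Y52.08 F1964
G01 X74.29 Y9.93
G01 X14.71 Y13.70
M5
G00 X0.00 Y0.00

Since the viewBox matches the mm dimensions, user units are millimetres directly. The only transform is the Y-flip y_m = 90.35 − y_svg.

Shape 1 is a regular polygon drawn with `<path>`. Its stroke #000000 means cut at S871, F1048. After flipping Y the toolpath is (12.72,50.60) → (71.21,56.78) → (47.32,3.03) → (12.72,50.60), returning to the start.

Shape 2 is a cubic bezier drawn with `<path>`. Its stroke #008000 means score at S598, F1964. After flipping Y the toolpath is (158.45,37.39) → (153.52,26.80) → (127.81,24.40) → (94.83,26.66) → (68.09,30.04) → (61.10,31.02).

Shape 3 is a line segment drawn with `<path>`. Its stroke #008000 means score at S598, F1964. After flipping Y the toolpath is (79.62,43.68) → (149.57,48.65).

Shape 4 is a open polyline drawn with `<polyline>`. Its stroke #008000 means score at S598, F1964. After flipping Y the toolpath is (112.00,57.35) → (134.96,52.08) → (74.29,9.93) → (14.71,13.70).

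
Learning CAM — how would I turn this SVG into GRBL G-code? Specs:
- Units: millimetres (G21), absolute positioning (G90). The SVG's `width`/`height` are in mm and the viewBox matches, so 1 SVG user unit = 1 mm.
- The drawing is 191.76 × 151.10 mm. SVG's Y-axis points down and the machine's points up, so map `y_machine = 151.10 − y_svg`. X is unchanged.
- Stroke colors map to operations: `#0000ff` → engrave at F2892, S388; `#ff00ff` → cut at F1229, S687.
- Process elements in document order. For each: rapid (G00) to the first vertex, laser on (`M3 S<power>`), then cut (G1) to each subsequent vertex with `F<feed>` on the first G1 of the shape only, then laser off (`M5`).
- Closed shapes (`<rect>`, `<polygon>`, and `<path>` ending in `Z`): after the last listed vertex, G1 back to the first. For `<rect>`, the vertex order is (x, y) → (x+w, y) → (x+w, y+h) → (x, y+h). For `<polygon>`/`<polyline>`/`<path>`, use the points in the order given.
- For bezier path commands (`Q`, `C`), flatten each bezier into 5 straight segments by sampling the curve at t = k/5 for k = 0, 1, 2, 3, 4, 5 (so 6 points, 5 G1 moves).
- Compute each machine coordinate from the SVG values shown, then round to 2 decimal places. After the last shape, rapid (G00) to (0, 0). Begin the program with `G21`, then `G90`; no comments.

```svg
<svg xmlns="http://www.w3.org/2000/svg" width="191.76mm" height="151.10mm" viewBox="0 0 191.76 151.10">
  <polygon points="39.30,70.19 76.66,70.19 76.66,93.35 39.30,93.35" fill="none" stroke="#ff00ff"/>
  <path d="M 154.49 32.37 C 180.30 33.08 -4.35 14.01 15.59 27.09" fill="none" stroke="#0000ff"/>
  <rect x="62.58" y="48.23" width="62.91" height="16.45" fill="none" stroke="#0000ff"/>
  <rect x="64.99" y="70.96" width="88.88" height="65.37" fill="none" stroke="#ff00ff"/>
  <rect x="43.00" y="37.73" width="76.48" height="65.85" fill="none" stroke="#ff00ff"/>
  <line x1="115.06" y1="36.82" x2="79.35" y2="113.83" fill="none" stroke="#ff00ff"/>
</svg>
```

G21
G90
G00 X39.30 Y80.91
M3 S687
G1 X76.66 Y80.91 F1229
G1 X76.66 Y57.75
G1 X39.30 Y57.75
G1 X39.30 Y80.91
M5
G00 X154.49 Y118.73
M3 S388
G1 X148.04 Y120.26 F2892
G1 X111.00 Y124.05
G1 X63.30 Y127.60
G1 X24.86 Y128.42
G1 X15.59 Y124.01
M5
G00 X62.58 Y102.87
M3 S388
G1 X125.49 Y102.87 F2892
G1 X125.49 Y86.42
G1 X62.58 Y86.42
G1 X62.58 Y102.87
M5
G00 X64.99 Y80.14
M3 S687
G1 X153.87 Y80.14 F1229
G1 X153.87 Y14.77
G1 X64.99 Y14.77
G1 X64.99 Y80.14
M5
G00 X43.00 Y113.37
M3 S687
G1 X119.48 Y113.37 F1229
G1 X119.48 Y47.52
G1 X43.00 Y47.52
G1 X43.00 Y113.37
M5
G00 X115.06 Y114.28
M3 S687
G1 X79.35 Y37.27 F1229
M5
G00 X0.00 Y0.00

1 u = 1 mm; y_m = 151.10 − y.

[1] `<polygon>` rectangle, #ff00ff→cut S687 F1229: (39.30,80.91) → (76.66,80.91) → (76.66,57.75) → (39.30,57.75) → (39.30,80.91) (closed)

[2] `<path>` cubic bezier, #0000ff→engrave S388 F2892: (154.49,118.73) → (148.04,120.26) → (111.00,124.05) → (63.30,127.60) → (24.86,128.42) → (15.59,124.01)

[3] `<rect>` rectangle, #0000ff→engrave S388 F2892: (62.58,102.87) → (125.49,102.87) → (125.49,86.42) → (62.58,86.42) → (62.58,102.87) (closed)

[4] `<rect>` rectangle, #ff00ff→cut S687 F1229: (64.99,80.14) → (153.87,80.14) → (153.87,14.77) → (64.99,14.77) → (64.99,80.14) (closed)

[5] `<rect>` rectangle, #ff00ff→cut S687 F1229: (43.00,113.37) → (119.48,113.37) → (119.48,47.52) → (43.00,47.52) → (43.00,113.37) (closed)

[6] `<line>` line segment, #ff00ff→cut S687 F1229: (115.06,114.28) → (79.35,37.27)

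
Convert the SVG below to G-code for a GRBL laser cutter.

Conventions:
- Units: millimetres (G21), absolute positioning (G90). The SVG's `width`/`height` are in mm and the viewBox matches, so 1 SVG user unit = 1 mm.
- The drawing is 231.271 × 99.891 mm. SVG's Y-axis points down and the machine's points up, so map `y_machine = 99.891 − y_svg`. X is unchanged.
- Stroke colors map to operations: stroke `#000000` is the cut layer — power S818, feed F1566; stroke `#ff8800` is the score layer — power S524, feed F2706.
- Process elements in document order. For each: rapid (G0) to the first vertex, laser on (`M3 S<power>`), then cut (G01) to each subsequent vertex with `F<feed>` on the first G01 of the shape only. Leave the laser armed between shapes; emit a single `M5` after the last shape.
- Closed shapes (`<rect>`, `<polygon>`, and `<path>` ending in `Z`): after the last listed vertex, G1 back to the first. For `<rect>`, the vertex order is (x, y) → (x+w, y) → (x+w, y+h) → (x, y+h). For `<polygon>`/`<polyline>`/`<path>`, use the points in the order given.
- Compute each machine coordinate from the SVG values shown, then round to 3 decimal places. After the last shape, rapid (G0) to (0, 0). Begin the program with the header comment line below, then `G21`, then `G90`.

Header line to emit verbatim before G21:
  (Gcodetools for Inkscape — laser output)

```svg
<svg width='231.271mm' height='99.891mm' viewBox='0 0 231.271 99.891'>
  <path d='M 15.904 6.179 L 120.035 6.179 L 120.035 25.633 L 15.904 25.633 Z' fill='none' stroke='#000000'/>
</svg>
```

viewBox `0 0 231.271 99.891` with mm width/height → 1 unit = 1 mm. Flip: y_m = 99.891 − y_svg.

**Shape 1** — `<path>` rectangle, stroke `#000000` → cut (S818, F1566). Machine vertices: (15.904,93.712) → (120.035,93.712) → (120.035,74.258) → (15.904,74.258) → (15.904,93.712). Closed: final G1 returns to the first vertex.

(Gcodetools for Inkscape — laser output)
G21
G90
G0 X15.904 Y93.712
M3 S818
G01 X120.035 Y93.712 F1566
G01 X120.035 Y74.258
G01 X15.904 Y74.258
G01 X15.904 Y93.712
M5
G0 X0.000 Y0.000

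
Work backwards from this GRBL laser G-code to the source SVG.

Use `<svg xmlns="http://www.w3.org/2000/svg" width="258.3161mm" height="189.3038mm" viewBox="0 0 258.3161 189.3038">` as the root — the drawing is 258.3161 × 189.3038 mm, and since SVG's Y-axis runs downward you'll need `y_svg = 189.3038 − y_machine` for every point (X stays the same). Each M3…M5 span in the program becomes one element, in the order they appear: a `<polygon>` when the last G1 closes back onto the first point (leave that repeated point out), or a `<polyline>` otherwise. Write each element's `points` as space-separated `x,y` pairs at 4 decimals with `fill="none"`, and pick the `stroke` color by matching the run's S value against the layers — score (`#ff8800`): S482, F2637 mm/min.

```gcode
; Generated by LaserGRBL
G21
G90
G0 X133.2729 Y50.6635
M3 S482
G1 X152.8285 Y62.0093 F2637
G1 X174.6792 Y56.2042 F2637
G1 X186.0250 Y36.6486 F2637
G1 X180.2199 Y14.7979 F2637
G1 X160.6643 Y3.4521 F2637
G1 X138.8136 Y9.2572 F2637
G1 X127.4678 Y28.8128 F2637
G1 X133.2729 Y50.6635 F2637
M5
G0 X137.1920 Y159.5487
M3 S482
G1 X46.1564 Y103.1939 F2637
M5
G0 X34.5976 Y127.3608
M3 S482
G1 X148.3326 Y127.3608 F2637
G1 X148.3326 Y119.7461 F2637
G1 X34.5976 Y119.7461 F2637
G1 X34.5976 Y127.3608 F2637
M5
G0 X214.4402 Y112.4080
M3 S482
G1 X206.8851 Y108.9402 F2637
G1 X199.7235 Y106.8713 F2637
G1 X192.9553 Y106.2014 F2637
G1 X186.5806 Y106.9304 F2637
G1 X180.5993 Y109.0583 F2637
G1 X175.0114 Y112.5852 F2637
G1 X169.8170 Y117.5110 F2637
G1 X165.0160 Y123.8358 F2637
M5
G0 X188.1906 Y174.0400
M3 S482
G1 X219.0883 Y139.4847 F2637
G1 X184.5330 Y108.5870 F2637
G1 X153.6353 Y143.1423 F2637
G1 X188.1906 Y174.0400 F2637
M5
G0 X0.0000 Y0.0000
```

<svg xmlns="http://www.w3.org/2000/svg" width="258.3161mm" height="189.3038mm" viewBox="0 0 258.3161 189.3038">
  <polygon points="133.2729,138.6403 152.8285,127.2945 174.6792,133.0996 186.0250,152.6552 180.2199,174.5059 160.6643,185.8517 138.8136,180.0466 127.4678,160.4910" fill="none" stroke="#ff8800"/>
  <polyline points="137.1920,29.7551 46.1564,86.1099" fill="none" stroke="#ff8800"/>
  <polygon points="34.5976,61.9430 148.3326,61.9430 148.3326,69.5577 34.5976,69.5577" fill="none" stroke="#ff8800"/>
  <polyline points="214.4402,76.8958 206.8851,80.3636 199.7235,82.4325 192.9553,83.1024 186.5806,82.3734 180.5993,80.2455 175.0114,76.7186 169.8170,71.7928 165.0160,65.4680" fill="none" stroke="#ff8800"/>
  <polygon points="188.1906,15.2638 219.0883,49.8191 184.5330,80.7168 153.6353,46.1615" fill="none" stroke="#ff8800"/>
</svg>

y_svg = 189.3038 − y_m. Every run uses S482, so all elements get stroke `#ff8800` (score).

[1] closed run; points: 133.2729,138.6403 152.8285,127.2945 174.6792,133.0996 186.0250,152.6552 180.2199,174.5059 160.6643,185.8517 138.8136,180.0466 127.4678,160.4910

[2] open run; points: 137.1920,29.7551 46.1564,86.1099

[3] closed run; points: 34.5976,61.9430 148.3326,61.9430 148.3326,69.5577 34.5976,69.5577

[4] open run; points: 214.4402,76.8958 206.8851,80.3636 199.7235,82.4325 192.9553,83.1024 186.5806,82.3734 180.5993,80.2455 175.0114,76.7186 169.8170,71.7928 165.0160,65.4680

[5] closed run; points: 188.1906,15.2638 219.0883,49.8191 184.5330,80.7168 153.6353,46.1615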